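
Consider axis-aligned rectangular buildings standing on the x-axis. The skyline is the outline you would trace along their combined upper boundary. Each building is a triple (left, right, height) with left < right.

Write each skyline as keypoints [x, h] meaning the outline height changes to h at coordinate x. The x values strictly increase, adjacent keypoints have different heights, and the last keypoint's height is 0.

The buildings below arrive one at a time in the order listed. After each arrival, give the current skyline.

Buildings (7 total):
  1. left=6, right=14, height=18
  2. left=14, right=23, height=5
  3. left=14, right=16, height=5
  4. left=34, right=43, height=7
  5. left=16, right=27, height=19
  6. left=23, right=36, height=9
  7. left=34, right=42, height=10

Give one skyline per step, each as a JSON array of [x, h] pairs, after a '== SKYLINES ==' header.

== SKYLINES ==
[[6,18],[14,0]]
[[6,18],[14,5],[23,0]]
[[6,18],[14,5],[23,0]]
[[6,18],[14,5],[23,0],[34,7],[43,0]]
[[6,18],[14,5],[16,19],[27,0],[34,7],[43,0]]
[[6,18],[14,5],[16,19],[27,9],[36,7],[43,0]]
[[6,18],[14,5],[16,19],[27,9],[34,10],[42,7],[43,0]]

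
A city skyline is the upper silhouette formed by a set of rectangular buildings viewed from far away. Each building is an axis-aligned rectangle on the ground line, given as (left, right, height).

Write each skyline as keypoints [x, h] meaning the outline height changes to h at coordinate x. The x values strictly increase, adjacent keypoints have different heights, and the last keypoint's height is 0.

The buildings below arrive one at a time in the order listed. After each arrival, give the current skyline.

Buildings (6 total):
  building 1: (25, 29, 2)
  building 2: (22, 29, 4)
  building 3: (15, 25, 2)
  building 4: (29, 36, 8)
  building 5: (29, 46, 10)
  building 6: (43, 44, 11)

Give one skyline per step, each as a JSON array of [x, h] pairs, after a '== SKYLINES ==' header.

== SKYLINES ==
[[25,2],[29,0]]
[[22,4],[29,0]]
[[15,2],[22,4],[29,0]]
[[15,2],[22,4],[29,8],[36,0]]
[[15,2],[22,4],[29,10],[46,0]]
[[15,2],[22,4],[29,10],[43,11],[44,10],[46,0]]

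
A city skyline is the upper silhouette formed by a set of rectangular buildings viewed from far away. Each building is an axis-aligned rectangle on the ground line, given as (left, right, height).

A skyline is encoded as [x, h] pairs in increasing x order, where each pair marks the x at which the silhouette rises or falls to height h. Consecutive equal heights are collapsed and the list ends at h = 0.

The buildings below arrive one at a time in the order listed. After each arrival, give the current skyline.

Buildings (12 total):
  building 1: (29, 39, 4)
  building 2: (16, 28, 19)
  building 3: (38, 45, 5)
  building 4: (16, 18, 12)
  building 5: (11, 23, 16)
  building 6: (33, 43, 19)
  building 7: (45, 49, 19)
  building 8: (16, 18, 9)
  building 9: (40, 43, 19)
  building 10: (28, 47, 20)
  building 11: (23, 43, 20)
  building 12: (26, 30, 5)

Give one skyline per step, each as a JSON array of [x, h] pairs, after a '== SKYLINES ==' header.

== SKYLINES ==
[[29,4],[39,0]]
[[16,19],[28,0],[29,4],[39,0]]
[[16,19],[28,0],[29,4],[38,5],[45,0]]
[[16,19],[28,0],[29,4],[38,5],[45,0]]
[[11,16],[16,19],[28,0],[29,4],[38,5],[45,0]]
[[11,16],[16,19],[28,0],[29,4],[33,19],[43,5],[45,0]]
[[11,16],[16,19],[28,0],[29,4],[33,19],[43,5],[45,19],[49,0]]
[[11,16],[16,19],[28,0],[29,4],[33,19],[43,5],[45,19],[49,0]]
[[11,16],[16,19],[28,0],[29,4],[33,19],[43,5],[45,19],[49,0]]
[[11,16],[16,19],[28,20],[47,19],[49,0]]
[[11,16],[16,19],[23,20],[47,19],[49,0]]
[[11,16],[16,19],[23,20],[47,19],[49,0]]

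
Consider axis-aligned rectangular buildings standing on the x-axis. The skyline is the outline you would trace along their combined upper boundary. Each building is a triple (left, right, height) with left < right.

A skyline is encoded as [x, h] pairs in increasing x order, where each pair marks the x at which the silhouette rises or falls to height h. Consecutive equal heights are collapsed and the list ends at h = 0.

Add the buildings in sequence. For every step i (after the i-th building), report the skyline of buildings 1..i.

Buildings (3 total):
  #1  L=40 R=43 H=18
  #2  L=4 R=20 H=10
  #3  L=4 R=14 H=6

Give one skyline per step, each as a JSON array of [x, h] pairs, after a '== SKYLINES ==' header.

== SKYLINES ==
[[40,18],[43,0]]
[[4,10],[20,0],[40,18],[43,0]]
[[4,10],[20,0],[40,18],[43,0]]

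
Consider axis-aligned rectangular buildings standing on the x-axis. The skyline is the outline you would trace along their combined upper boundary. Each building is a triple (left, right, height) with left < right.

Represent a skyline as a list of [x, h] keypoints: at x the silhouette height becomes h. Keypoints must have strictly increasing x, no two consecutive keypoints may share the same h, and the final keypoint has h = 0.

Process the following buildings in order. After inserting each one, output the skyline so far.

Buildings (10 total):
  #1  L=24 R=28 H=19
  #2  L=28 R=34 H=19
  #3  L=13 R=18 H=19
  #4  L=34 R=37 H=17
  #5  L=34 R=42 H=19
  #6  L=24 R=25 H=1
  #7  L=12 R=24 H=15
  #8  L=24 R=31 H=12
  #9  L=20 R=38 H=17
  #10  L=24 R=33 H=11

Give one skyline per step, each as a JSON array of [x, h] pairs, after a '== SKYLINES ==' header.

== SKYLINES ==
[[24,19],[28,0]]
[[24,19],[34,0]]
[[13,19],[18,0],[24,19],[34,0]]
[[13,19],[18,0],[24,19],[34,17],[37,0]]
[[13,19],[18,0],[24,19],[42,0]]
[[13,19],[18,0],[24,19],[42,0]]
[[12,15],[13,19],[18,15],[24,19],[42,0]]
[[12,15],[13,19],[18,15],[24,19],[42,0]]
[[12,15],[13,19],[18,15],[20,17],[24,19],[42,0]]
[[12,15],[13,19],[18,15],[20,17],[24,19],[42,0]]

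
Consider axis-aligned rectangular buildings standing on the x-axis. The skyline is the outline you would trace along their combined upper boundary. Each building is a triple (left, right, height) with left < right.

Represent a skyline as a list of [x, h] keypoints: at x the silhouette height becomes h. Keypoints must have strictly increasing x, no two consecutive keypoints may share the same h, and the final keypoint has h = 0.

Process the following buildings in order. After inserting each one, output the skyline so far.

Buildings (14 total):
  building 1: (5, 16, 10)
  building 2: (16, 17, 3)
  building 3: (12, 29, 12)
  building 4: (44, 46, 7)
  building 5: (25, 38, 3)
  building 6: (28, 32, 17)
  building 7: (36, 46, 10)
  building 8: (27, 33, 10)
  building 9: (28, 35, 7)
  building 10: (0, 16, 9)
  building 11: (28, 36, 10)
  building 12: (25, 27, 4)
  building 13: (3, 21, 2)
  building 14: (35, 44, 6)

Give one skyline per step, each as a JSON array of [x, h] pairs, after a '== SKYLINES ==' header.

== SKYLINES ==
[[5,10],[16,0]]
[[5,10],[16,3],[17,0]]
[[5,10],[12,12],[29,0]]
[[5,10],[12,12],[29,0],[44,7],[46,0]]
[[5,10],[12,12],[29,3],[38,0],[44,7],[46,0]]
[[5,10],[12,12],[28,17],[32,3],[38,0],[44,7],[46,0]]
[[5,10],[12,12],[28,17],[32,3],[36,10],[46,0]]
[[5,10],[12,12],[28,17],[32,10],[33,3],[36,10],[46,0]]
[[5,10],[12,12],[28,17],[32,10],[33,7],[35,3],[36,10],[46,0]]
[[0,9],[5,10],[12,12],[28,17],[32,10],[33,7],[35,3],[36,10],[46,0]]
[[0,9],[5,10],[12,12],[28,17],[32,10],[46,0]]
[[0,9],[5,10],[12,12],[28,17],[32,10],[46,0]]
[[0,9],[5,10],[12,12],[28,17],[32,10],[46,0]]
[[0,9],[5,10],[12,12],[28,17],[32,10],[46,0]]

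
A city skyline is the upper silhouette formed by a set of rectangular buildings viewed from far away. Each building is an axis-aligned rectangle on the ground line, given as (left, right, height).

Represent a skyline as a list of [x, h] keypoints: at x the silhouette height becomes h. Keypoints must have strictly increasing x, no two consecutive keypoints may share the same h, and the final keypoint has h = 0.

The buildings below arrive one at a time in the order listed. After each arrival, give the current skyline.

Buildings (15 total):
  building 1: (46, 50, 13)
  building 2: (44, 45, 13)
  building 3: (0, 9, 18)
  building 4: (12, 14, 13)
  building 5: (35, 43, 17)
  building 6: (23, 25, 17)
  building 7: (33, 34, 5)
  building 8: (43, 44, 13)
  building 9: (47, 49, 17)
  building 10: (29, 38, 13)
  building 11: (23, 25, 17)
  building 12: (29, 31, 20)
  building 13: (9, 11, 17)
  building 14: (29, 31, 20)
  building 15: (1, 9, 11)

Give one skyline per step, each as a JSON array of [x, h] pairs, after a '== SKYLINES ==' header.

== SKYLINES ==
[[46,13],[50,0]]
[[44,13],[45,0],[46,13],[50,0]]
[[0,18],[9,0],[44,13],[45,0],[46,13],[50,0]]
[[0,18],[9,0],[12,13],[14,0],[44,13],[45,0],[46,13],[50,0]]
[[0,18],[9,0],[12,13],[14,0],[35,17],[43,0],[44,13],[45,0],[46,13],[50,0]]
[[0,18],[9,0],[12,13],[14,0],[23,17],[25,0],[35,17],[43,0],[44,13],[45,0],[46,13],[50,0]]
[[0,18],[9,0],[12,13],[14,0],[23,17],[25,0],[33,5],[34,0],[35,17],[43,0],[44,13],[45,0],[46,13],[50,0]]
[[0,18],[9,0],[12,13],[14,0],[23,17],[25,0],[33,5],[34,0],[35,17],[43,13],[45,0],[46,13],[50,0]]
[[0,18],[9,0],[12,13],[14,0],[23,17],[25,0],[33,5],[34,0],[35,17],[43,13],[45,0],[46,13],[47,17],[49,13],[50,0]]
[[0,18],[9,0],[12,13],[14,0],[23,17],[25,0],[29,13],[35,17],[43,13],[45,0],[46,13],[47,17],[49,13],[50,0]]
[[0,18],[9,0],[12,13],[14,0],[23,17],[25,0],[29,13],[35,17],[43,13],[45,0],[46,13],[47,17],[49,13],[50,0]]
[[0,18],[9,0],[12,13],[14,0],[23,17],[25,0],[29,20],[31,13],[35,17],[43,13],[45,0],[46,13],[47,17],[49,13],[50,0]]
[[0,18],[9,17],[11,0],[12,13],[14,0],[23,17],[25,0],[29,20],[31,13],[35,17],[43,13],[45,0],[46,13],[47,17],[49,13],[50,0]]
[[0,18],[9,17],[11,0],[12,13],[14,0],[23,17],[25,0],[29,20],[31,13],[35,17],[43,13],[45,0],[46,13],[47,17],[49,13],[50,0]]
[[0,18],[9,17],[11,0],[12,13],[14,0],[23,17],[25,0],[29,20],[31,13],[35,17],[43,13],[45,0],[46,13],[47,17],[49,13],[50,0]]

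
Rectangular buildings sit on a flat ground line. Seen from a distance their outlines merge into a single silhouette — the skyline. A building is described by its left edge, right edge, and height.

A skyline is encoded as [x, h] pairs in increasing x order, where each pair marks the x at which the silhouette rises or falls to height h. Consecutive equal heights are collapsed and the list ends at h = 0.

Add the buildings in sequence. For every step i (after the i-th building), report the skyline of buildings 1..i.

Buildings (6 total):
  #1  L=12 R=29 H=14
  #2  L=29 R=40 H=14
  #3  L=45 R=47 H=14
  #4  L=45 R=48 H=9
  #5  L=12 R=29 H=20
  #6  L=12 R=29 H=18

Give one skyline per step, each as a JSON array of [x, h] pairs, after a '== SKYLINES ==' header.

== SKYLINES ==
[[12,14],[29,0]]
[[12,14],[40,0]]
[[12,14],[40,0],[45,14],[47,0]]
[[12,14],[40,0],[45,14],[47,9],[48,0]]
[[12,20],[29,14],[40,0],[45,14],[47,9],[48,0]]
[[12,20],[29,14],[40,0],[45,14],[47,9],[48,0]]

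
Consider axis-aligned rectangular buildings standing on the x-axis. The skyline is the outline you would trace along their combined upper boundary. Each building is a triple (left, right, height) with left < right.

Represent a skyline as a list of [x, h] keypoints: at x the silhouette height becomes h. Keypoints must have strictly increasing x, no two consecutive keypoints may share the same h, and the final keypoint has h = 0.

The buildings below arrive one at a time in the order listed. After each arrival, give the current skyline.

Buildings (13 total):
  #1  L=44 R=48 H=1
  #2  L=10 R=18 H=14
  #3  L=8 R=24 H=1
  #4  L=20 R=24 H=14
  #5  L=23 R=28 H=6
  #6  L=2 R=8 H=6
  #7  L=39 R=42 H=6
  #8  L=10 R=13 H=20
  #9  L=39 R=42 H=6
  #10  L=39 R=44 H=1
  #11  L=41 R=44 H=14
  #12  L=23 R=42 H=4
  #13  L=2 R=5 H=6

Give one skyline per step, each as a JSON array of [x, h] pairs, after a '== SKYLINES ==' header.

== SKYLINES ==
[[44,1],[48,0]]
[[10,14],[18,0],[44,1],[48,0]]
[[8,1],[10,14],[18,1],[24,0],[44,1],[48,0]]
[[8,1],[10,14],[18,1],[20,14],[24,0],[44,1],[48,0]]
[[8,1],[10,14],[18,1],[20,14],[24,6],[28,0],[44,1],[48,0]]
[[2,6],[8,1],[10,14],[18,1],[20,14],[24,6],[28,0],[44,1],[48,0]]
[[2,6],[8,1],[10,14],[18,1],[20,14],[24,6],[28,0],[39,6],[42,0],[44,1],[48,0]]
[[2,6],[8,1],[10,20],[13,14],[18,1],[20,14],[24,6],[28,0],[39,6],[42,0],[44,1],[48,0]]
[[2,6],[8,1],[10,20],[13,14],[18,1],[20,14],[24,6],[28,0],[39,6],[42,0],[44,1],[48,0]]
[[2,6],[8,1],[10,20],[13,14],[18,1],[20,14],[24,6],[28,0],[39,6],[42,1],[48,0]]
[[2,6],[8,1],[10,20],[13,14],[18,1],[20,14],[24,6],[28,0],[39,6],[41,14],[44,1],[48,0]]
[[2,6],[8,1],[10,20],[13,14],[18,1],[20,14],[24,6],[28,4],[39,6],[41,14],[44,1],[48,0]]
[[2,6],[8,1],[10,20],[13,14],[18,1],[20,14],[24,6],[28,4],[39,6],[41,14],[44,1],[48,0]]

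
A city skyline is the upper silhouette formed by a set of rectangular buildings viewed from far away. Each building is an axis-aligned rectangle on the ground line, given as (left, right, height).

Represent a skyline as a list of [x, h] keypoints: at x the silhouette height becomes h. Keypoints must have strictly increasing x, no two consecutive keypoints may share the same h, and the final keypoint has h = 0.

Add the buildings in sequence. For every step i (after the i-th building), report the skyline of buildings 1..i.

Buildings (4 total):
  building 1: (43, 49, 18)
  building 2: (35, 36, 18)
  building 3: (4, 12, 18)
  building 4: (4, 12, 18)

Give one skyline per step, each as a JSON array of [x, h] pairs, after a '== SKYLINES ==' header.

== SKYLINES ==
[[43,18],[49,0]]
[[35,18],[36,0],[43,18],[49,0]]
[[4,18],[12,0],[35,18],[36,0],[43,18],[49,0]]
[[4,18],[12,0],[35,18],[36,0],[43,18],[49,0]]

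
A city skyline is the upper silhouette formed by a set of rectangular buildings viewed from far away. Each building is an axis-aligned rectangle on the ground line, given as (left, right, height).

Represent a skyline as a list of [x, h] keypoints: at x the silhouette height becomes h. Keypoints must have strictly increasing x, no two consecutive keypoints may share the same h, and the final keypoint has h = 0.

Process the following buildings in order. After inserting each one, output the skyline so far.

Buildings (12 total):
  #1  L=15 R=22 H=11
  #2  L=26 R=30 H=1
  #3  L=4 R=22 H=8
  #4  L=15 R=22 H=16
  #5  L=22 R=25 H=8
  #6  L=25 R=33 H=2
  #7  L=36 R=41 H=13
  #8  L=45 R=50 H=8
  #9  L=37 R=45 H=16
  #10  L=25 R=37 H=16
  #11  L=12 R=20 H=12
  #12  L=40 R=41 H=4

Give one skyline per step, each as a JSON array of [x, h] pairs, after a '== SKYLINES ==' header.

== SKYLINES ==
[[15,11],[22,0]]
[[15,11],[22,0],[26,1],[30,0]]
[[4,8],[15,11],[22,0],[26,1],[30,0]]
[[4,8],[15,16],[22,0],[26,1],[30,0]]
[[4,8],[15,16],[22,8],[25,0],[26,1],[30,0]]
[[4,8],[15,16],[22,8],[25,2],[33,0]]
[[4,8],[15,16],[22,8],[25,2],[33,0],[36,13],[41,0]]
[[4,8],[15,16],[22,8],[25,2],[33,0],[36,13],[41,0],[45,8],[50,0]]
[[4,8],[15,16],[22,8],[25,2],[33,0],[36,13],[37,16],[45,8],[50,0]]
[[4,8],[15,16],[22,8],[25,16],[45,8],[50,0]]
[[4,8],[12,12],[15,16],[22,8],[25,16],[45,8],[50,0]]
[[4,8],[12,12],[15,16],[22,8],[25,16],[45,8],[50,0]]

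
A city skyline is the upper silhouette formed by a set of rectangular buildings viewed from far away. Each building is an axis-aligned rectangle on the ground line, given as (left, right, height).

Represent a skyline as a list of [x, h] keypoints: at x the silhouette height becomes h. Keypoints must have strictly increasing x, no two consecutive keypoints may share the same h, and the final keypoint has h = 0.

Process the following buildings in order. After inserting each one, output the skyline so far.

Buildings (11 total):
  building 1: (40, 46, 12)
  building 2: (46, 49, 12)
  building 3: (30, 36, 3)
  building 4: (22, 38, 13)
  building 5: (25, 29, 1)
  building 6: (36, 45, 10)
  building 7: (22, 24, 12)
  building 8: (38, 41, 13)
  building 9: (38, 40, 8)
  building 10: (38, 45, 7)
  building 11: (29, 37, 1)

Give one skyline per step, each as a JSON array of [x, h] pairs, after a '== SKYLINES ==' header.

== SKYLINES ==
[[40,12],[46,0]]
[[40,12],[49,0]]
[[30,3],[36,0],[40,12],[49,0]]
[[22,13],[38,0],[40,12],[49,0]]
[[22,13],[38,0],[40,12],[49,0]]
[[22,13],[38,10],[40,12],[49,0]]
[[22,13],[38,10],[40,12],[49,0]]
[[22,13],[41,12],[49,0]]
[[22,13],[41,12],[49,0]]
[[22,13],[41,12],[49,0]]
[[22,13],[41,12],[49,0]]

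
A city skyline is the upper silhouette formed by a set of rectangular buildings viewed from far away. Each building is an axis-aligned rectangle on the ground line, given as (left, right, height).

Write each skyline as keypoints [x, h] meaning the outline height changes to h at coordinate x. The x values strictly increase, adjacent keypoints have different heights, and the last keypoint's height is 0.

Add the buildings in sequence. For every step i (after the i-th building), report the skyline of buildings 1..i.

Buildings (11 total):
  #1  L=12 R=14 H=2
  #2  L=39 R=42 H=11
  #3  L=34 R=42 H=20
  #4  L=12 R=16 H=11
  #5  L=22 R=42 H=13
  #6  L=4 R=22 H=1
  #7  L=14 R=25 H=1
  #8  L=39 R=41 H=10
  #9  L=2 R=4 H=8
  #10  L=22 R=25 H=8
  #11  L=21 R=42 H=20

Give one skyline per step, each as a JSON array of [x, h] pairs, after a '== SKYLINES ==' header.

== SKYLINES ==
[[12,2],[14,0]]
[[12,2],[14,0],[39,11],[42,0]]
[[12,2],[14,0],[34,20],[42,0]]
[[12,11],[16,0],[34,20],[42,0]]
[[12,11],[16,0],[22,13],[34,20],[42,0]]
[[4,1],[12,11],[16,1],[22,13],[34,20],[42,0]]
[[4,1],[12,11],[16,1],[22,13],[34,20],[42,0]]
[[4,1],[12,11],[16,1],[22,13],[34,20],[42,0]]
[[2,8],[4,1],[12,11],[16,1],[22,13],[34,20],[42,0]]
[[2,8],[4,1],[12,11],[16,1],[22,13],[34,20],[42,0]]
[[2,8],[4,1],[12,11],[16,1],[21,20],[42,0]]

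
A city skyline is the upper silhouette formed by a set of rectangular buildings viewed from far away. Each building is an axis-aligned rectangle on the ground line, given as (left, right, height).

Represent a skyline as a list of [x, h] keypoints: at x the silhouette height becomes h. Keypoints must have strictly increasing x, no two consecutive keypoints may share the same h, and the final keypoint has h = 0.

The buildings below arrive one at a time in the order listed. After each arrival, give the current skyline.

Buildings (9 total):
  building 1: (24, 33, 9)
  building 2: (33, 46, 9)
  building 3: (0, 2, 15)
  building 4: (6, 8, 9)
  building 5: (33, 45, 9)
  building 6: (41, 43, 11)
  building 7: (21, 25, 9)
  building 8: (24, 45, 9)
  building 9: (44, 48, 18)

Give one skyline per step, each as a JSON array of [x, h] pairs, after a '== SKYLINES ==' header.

== SKYLINES ==
[[24,9],[33,0]]
[[24,9],[46,0]]
[[0,15],[2,0],[24,9],[46,0]]
[[0,15],[2,0],[6,9],[8,0],[24,9],[46,0]]
[[0,15],[2,0],[6,9],[8,0],[24,9],[46,0]]
[[0,15],[2,0],[6,9],[8,0],[24,9],[41,11],[43,9],[46,0]]
[[0,15],[2,0],[6,9],[8,0],[21,9],[41,11],[43,9],[46,0]]
[[0,15],[2,0],[6,9],[8,0],[21,9],[41,11],[43,9],[46,0]]
[[0,15],[2,0],[6,9],[8,0],[21,9],[41,11],[43,9],[44,18],[48,0]]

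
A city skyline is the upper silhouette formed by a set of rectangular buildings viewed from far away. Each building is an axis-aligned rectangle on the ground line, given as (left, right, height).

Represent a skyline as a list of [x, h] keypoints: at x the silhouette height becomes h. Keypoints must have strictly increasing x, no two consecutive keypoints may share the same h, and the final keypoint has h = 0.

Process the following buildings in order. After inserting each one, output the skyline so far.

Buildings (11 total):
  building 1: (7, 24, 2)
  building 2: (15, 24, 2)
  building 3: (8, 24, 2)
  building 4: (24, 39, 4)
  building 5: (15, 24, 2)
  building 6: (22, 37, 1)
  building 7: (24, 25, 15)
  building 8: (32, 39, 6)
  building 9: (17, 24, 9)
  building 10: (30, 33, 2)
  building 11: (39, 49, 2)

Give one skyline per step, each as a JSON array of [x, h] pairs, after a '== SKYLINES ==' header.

== SKYLINES ==
[[7,2],[24,0]]
[[7,2],[24,0]]
[[7,2],[24,0]]
[[7,2],[24,4],[39,0]]
[[7,2],[24,4],[39,0]]
[[7,2],[24,4],[39,0]]
[[7,2],[24,15],[25,4],[39,0]]
[[7,2],[24,15],[25,4],[32,6],[39,0]]
[[7,2],[17,9],[24,15],[25,4],[32,6],[39,0]]
[[7,2],[17,9],[24,15],[25,4],[32,6],[39,0]]
[[7,2],[17,9],[24,15],[25,4],[32,6],[39,2],[49,0]]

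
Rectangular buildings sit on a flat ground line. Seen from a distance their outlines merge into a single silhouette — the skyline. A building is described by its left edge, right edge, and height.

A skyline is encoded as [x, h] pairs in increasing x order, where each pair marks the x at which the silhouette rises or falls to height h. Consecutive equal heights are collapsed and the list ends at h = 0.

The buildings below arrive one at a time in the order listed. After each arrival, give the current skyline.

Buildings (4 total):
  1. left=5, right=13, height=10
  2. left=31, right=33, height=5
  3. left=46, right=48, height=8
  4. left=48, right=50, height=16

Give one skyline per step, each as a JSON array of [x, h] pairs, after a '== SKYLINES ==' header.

== SKYLINES ==
[[5,10],[13,0]]
[[5,10],[13,0],[31,5],[33,0]]
[[5,10],[13,0],[31,5],[33,0],[46,8],[48,0]]
[[5,10],[13,0],[31,5],[33,0],[46,8],[48,16],[50,0]]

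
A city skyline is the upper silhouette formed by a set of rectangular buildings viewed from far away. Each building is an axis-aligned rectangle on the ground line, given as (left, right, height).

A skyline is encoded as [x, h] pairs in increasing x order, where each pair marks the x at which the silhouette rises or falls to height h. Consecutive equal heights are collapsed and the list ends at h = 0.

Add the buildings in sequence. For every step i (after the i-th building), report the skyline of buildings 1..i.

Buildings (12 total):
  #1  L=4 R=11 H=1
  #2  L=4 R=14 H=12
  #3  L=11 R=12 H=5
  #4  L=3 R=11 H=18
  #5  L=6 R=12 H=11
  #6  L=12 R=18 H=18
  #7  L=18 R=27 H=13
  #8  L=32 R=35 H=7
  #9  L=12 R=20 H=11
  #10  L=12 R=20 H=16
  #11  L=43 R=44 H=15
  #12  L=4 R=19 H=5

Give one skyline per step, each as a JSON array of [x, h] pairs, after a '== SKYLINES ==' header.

== SKYLINES ==
[[4,1],[11,0]]
[[4,12],[14,0]]
[[4,12],[14,0]]
[[3,18],[11,12],[14,0]]
[[3,18],[11,12],[14,0]]
[[3,18],[11,12],[12,18],[18,0]]
[[3,18],[11,12],[12,18],[18,13],[27,0]]
[[3,18],[11,12],[12,18],[18,13],[27,0],[32,7],[35,0]]
[[3,18],[11,12],[12,18],[18,13],[27,0],[32,7],[35,0]]
[[3,18],[11,12],[12,18],[18,16],[20,13],[27,0],[32,7],[35,0]]
[[3,18],[11,12],[12,18],[18,16],[20,13],[27,0],[32,7],[35,0],[43,15],[44,0]]
[[3,18],[11,12],[12,18],[18,16],[20,13],[27,0],[32,7],[35,0],[43,15],[44,0]]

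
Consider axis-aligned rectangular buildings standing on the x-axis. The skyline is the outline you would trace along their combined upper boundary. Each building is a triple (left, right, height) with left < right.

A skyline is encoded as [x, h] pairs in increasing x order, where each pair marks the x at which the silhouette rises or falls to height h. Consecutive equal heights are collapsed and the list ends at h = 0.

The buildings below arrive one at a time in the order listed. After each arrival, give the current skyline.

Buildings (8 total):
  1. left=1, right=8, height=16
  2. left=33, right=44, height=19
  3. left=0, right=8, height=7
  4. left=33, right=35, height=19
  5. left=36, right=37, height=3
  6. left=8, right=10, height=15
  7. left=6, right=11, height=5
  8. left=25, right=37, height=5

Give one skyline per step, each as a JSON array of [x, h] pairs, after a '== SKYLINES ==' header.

== SKYLINES ==
[[1,16],[8,0]]
[[1,16],[8,0],[33,19],[44,0]]
[[0,7],[1,16],[8,0],[33,19],[44,0]]
[[0,7],[1,16],[8,0],[33,19],[44,0]]
[[0,7],[1,16],[8,0],[33,19],[44,0]]
[[0,7],[1,16],[8,15],[10,0],[33,19],[44,0]]
[[0,7],[1,16],[8,15],[10,5],[11,0],[33,19],[44,0]]
[[0,7],[1,16],[8,15],[10,5],[11,0],[25,5],[33,19],[44,0]]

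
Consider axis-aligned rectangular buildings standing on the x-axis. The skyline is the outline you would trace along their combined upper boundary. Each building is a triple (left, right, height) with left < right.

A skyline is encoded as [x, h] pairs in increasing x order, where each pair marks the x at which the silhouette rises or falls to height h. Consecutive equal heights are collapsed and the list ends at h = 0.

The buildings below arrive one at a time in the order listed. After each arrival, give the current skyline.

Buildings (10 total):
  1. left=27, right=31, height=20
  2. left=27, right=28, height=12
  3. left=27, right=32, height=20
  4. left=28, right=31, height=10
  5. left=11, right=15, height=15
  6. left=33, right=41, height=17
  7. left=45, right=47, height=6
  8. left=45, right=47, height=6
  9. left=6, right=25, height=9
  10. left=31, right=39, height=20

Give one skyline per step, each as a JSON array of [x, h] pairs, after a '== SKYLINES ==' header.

== SKYLINES ==
[[27,20],[31,0]]
[[27,20],[31,0]]
[[27,20],[32,0]]
[[27,20],[32,0]]
[[11,15],[15,0],[27,20],[32,0]]
[[11,15],[15,0],[27,20],[32,0],[33,17],[41,0]]
[[11,15],[15,0],[27,20],[32,0],[33,17],[41,0],[45,6],[47,0]]
[[11,15],[15,0],[27,20],[32,0],[33,17],[41,0],[45,6],[47,0]]
[[6,9],[11,15],[15,9],[25,0],[27,20],[32,0],[33,17],[41,0],[45,6],[47,0]]
[[6,9],[11,15],[15,9],[25,0],[27,20],[39,17],[41,0],[45,6],[47,0]]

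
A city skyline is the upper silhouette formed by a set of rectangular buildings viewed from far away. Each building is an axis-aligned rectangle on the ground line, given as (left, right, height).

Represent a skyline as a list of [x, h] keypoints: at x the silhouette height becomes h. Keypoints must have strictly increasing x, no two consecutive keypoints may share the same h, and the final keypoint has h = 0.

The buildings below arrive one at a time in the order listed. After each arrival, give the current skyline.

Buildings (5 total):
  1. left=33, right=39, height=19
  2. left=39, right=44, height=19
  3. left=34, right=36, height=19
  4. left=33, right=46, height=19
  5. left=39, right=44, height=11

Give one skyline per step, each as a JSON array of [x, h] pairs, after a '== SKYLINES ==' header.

== SKYLINES ==
[[33,19],[39,0]]
[[33,19],[44,0]]
[[33,19],[44,0]]
[[33,19],[46,0]]
[[33,19],[46,0]]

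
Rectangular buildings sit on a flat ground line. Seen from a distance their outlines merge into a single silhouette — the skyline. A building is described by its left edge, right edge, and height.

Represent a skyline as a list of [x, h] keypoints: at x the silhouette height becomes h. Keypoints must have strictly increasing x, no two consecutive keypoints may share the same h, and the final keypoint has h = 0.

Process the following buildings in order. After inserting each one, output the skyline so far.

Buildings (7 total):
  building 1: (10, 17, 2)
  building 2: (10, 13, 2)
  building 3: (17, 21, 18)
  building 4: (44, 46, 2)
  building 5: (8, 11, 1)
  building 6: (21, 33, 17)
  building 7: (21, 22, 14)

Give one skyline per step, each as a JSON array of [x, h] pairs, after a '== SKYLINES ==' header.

== SKYLINES ==
[[10,2],[17,0]]
[[10,2],[17,0]]
[[10,2],[17,18],[21,0]]
[[10,2],[17,18],[21,0],[44,2],[46,0]]
[[8,1],[10,2],[17,18],[21,0],[44,2],[46,0]]
[[8,1],[10,2],[17,18],[21,17],[33,0],[44,2],[46,0]]
[[8,1],[10,2],[17,18],[21,17],[33,0],[44,2],[46,0]]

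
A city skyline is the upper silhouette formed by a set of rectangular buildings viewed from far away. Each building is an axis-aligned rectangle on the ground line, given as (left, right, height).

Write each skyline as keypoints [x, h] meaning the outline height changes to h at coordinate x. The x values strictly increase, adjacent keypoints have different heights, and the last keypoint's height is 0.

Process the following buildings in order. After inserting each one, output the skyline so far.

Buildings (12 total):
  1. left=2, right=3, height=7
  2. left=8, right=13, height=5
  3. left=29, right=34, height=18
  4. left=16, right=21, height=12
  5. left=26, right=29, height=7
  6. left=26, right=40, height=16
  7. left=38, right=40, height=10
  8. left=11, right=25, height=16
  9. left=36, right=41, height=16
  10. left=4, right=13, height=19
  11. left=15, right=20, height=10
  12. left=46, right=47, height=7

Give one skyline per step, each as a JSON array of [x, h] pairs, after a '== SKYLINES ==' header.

== SKYLINES ==
[[2,7],[3,0]]
[[2,7],[3,0],[8,5],[13,0]]
[[2,7],[3,0],[8,5],[13,0],[29,18],[34,0]]
[[2,7],[3,0],[8,5],[13,0],[16,12],[21,0],[29,18],[34,0]]
[[2,7],[3,0],[8,5],[13,0],[16,12],[21,0],[26,7],[29,18],[34,0]]
[[2,7],[3,0],[8,5],[13,0],[16,12],[21,0],[26,16],[29,18],[34,16],[40,0]]
[[2,7],[3,0],[8,5],[13,0],[16,12],[21,0],[26,16],[29,18],[34,16],[40,0]]
[[2,7],[3,0],[8,5],[11,16],[25,0],[26,16],[29,18],[34,16],[40,0]]
[[2,7],[3,0],[8,5],[11,16],[25,0],[26,16],[29,18],[34,16],[41,0]]
[[2,7],[3,0],[4,19],[13,16],[25,0],[26,16],[29,18],[34,16],[41,0]]
[[2,7],[3,0],[4,19],[13,16],[25,0],[26,16],[29,18],[34,16],[41,0]]
[[2,7],[3,0],[4,19],[13,16],[25,0],[26,16],[29,18],[34,16],[41,0],[46,7],[47,0]]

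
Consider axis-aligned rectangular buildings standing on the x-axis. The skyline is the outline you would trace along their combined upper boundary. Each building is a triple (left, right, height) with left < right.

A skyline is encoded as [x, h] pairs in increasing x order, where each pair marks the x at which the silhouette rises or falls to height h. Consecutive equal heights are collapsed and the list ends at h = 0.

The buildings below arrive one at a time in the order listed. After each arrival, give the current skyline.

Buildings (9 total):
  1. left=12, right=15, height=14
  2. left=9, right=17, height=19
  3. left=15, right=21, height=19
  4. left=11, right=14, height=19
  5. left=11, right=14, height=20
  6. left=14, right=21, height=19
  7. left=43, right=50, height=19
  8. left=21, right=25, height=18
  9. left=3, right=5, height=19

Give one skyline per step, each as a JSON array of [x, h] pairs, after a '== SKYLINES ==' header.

== SKYLINES ==
[[12,14],[15,0]]
[[9,19],[17,0]]
[[9,19],[21,0]]
[[9,19],[21,0]]
[[9,19],[11,20],[14,19],[21,0]]
[[9,19],[11,20],[14,19],[21,0]]
[[9,19],[11,20],[14,19],[21,0],[43,19],[50,0]]
[[9,19],[11,20],[14,19],[21,18],[25,0],[43,19],[50,0]]
[[3,19],[5,0],[9,19],[11,20],[14,19],[21,18],[25,0],[43,19],[50,0]]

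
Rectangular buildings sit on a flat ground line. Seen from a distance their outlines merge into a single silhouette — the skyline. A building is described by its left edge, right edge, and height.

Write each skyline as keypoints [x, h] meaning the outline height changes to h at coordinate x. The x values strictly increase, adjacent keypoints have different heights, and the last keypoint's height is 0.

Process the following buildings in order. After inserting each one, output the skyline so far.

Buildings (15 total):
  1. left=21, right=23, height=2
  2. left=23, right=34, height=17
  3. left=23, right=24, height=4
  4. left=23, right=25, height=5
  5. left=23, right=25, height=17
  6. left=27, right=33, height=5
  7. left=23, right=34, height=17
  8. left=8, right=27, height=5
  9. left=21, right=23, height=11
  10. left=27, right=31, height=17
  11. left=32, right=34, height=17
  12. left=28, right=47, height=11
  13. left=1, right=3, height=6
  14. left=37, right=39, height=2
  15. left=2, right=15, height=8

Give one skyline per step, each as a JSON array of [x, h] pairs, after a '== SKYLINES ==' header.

== SKYLINES ==
[[21,2],[23,0]]
[[21,2],[23,17],[34,0]]
[[21,2],[23,17],[34,0]]
[[21,2],[23,17],[34,0]]
[[21,2],[23,17],[34,0]]
[[21,2],[23,17],[34,0]]
[[21,2],[23,17],[34,0]]
[[8,5],[23,17],[34,0]]
[[8,5],[21,11],[23,17],[34,0]]
[[8,5],[21,11],[23,17],[34,0]]
[[8,5],[21,11],[23,17],[34,0]]
[[8,5],[21,11],[23,17],[34,11],[47,0]]
[[1,6],[3,0],[8,5],[21,11],[23,17],[34,11],[47,0]]
[[1,6],[3,0],[8,5],[21,11],[23,17],[34,11],[47,0]]
[[1,6],[2,8],[15,5],[21,11],[23,17],[34,11],[47,0]]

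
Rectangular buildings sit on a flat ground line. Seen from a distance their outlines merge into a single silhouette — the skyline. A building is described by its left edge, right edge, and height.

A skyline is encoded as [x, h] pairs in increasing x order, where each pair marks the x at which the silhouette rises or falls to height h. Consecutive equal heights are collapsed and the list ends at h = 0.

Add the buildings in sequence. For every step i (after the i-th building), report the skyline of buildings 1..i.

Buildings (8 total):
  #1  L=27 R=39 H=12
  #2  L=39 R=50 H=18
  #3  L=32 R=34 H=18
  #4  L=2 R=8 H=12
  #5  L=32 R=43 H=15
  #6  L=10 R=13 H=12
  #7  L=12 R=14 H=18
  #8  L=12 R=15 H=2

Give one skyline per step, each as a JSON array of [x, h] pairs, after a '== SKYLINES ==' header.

== SKYLINES ==
[[27,12],[39,0]]
[[27,12],[39,18],[50,0]]
[[27,12],[32,18],[34,12],[39,18],[50,0]]
[[2,12],[8,0],[27,12],[32,18],[34,12],[39,18],[50,0]]
[[2,12],[8,0],[27,12],[32,18],[34,15],[39,18],[50,0]]
[[2,12],[8,0],[10,12],[13,0],[27,12],[32,18],[34,15],[39,18],[50,0]]
[[2,12],[8,0],[10,12],[12,18],[14,0],[27,12],[32,18],[34,15],[39,18],[50,0]]
[[2,12],[8,0],[10,12],[12,18],[14,2],[15,0],[27,12],[32,18],[34,15],[39,18],[50,0]]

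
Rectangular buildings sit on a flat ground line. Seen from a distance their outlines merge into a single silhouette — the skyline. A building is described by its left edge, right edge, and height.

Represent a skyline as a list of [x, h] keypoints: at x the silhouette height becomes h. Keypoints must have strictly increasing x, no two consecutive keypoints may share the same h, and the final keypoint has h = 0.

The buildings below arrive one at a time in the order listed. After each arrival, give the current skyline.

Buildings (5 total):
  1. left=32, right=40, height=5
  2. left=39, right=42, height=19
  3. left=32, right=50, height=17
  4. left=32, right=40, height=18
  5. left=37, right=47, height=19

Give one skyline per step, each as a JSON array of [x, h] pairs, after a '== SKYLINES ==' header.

== SKYLINES ==
[[32,5],[40,0]]
[[32,5],[39,19],[42,0]]
[[32,17],[39,19],[42,17],[50,0]]
[[32,18],[39,19],[42,17],[50,0]]
[[32,18],[37,19],[47,17],[50,0]]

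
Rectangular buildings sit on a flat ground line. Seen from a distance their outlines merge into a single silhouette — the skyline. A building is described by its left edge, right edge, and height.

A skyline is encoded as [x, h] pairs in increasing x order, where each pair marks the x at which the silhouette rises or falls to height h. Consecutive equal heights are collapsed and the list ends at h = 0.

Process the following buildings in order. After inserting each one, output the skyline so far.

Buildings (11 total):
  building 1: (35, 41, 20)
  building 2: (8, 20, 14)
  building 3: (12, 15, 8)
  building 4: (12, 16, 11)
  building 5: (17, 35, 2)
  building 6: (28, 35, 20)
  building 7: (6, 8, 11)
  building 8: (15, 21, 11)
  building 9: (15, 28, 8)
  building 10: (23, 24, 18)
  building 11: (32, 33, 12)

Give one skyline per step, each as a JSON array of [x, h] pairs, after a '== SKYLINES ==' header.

== SKYLINES ==
[[35,20],[41,0]]
[[8,14],[20,0],[35,20],[41,0]]
[[8,14],[20,0],[35,20],[41,0]]
[[8,14],[20,0],[35,20],[41,0]]
[[8,14],[20,2],[35,20],[41,0]]
[[8,14],[20,2],[28,20],[41,0]]
[[6,11],[8,14],[20,2],[28,20],[41,0]]
[[6,11],[8,14],[20,11],[21,2],[28,20],[41,0]]
[[6,11],[8,14],[20,11],[21,8],[28,20],[41,0]]
[[6,11],[8,14],[20,11],[21,8],[23,18],[24,8],[28,20],[41,0]]
[[6,11],[8,14],[20,11],[21,8],[23,18],[24,8],[28,20],[41,0]]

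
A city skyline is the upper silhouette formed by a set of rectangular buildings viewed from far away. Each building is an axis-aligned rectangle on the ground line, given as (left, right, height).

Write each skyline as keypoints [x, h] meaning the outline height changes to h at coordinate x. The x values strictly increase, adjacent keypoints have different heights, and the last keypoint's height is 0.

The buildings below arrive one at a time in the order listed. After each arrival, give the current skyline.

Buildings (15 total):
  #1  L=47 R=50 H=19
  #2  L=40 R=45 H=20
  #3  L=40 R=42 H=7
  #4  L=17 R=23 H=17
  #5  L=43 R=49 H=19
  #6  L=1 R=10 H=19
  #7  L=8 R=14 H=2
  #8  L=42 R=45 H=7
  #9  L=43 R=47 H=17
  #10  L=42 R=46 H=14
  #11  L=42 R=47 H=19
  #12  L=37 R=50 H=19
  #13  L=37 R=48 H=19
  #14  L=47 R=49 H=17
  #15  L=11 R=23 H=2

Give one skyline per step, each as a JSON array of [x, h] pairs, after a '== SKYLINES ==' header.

== SKYLINES ==
[[47,19],[50,0]]
[[40,20],[45,0],[47,19],[50,0]]
[[40,20],[45,0],[47,19],[50,0]]
[[17,17],[23,0],[40,20],[45,0],[47,19],[50,0]]
[[17,17],[23,0],[40,20],[45,19],[50,0]]
[[1,19],[10,0],[17,17],[23,0],[40,20],[45,19],[50,0]]
[[1,19],[10,2],[14,0],[17,17],[23,0],[40,20],[45,19],[50,0]]
[[1,19],[10,2],[14,0],[17,17],[23,0],[40,20],[45,19],[50,0]]
[[1,19],[10,2],[14,0],[17,17],[23,0],[40,20],[45,19],[50,0]]
[[1,19],[10,2],[14,0],[17,17],[23,0],[40,20],[45,19],[50,0]]
[[1,19],[10,2],[14,0],[17,17],[23,0],[40,20],[45,19],[50,0]]
[[1,19],[10,2],[14,0],[17,17],[23,0],[37,19],[40,20],[45,19],[50,0]]
[[1,19],[10,2],[14,0],[17,17],[23,0],[37,19],[40,20],[45,19],[50,0]]
[[1,19],[10,2],[14,0],[17,17],[23,0],[37,19],[40,20],[45,19],[50,0]]
[[1,19],[10,2],[17,17],[23,0],[37,19],[40,20],[45,19],[50,0]]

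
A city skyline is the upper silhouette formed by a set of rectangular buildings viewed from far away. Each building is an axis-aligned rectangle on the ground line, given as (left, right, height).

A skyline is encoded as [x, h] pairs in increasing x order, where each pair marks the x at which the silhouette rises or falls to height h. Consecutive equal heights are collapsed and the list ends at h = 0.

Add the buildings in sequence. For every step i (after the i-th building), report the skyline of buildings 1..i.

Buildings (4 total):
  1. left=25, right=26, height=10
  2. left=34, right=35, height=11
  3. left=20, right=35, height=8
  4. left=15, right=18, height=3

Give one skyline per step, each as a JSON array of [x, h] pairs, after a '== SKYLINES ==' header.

== SKYLINES ==
[[25,10],[26,0]]
[[25,10],[26,0],[34,11],[35,0]]
[[20,8],[25,10],[26,8],[34,11],[35,0]]
[[15,3],[18,0],[20,8],[25,10],[26,8],[34,11],[35,0]]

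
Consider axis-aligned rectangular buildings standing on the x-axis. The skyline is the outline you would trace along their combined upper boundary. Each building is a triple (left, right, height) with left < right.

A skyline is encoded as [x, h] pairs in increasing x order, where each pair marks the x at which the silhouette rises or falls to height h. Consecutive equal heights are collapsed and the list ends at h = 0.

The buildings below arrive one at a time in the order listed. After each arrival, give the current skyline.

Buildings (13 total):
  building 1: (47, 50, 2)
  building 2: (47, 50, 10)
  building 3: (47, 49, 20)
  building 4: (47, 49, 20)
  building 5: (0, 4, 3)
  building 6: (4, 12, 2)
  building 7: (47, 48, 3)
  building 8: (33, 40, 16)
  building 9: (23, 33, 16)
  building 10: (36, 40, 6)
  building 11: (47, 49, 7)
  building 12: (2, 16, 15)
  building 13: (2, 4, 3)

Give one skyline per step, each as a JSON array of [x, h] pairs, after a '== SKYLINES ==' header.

== SKYLINES ==
[[47,2],[50,0]]
[[47,10],[50,0]]
[[47,20],[49,10],[50,0]]
[[47,20],[49,10],[50,0]]
[[0,3],[4,0],[47,20],[49,10],[50,0]]
[[0,3],[4,2],[12,0],[47,20],[49,10],[50,0]]
[[0,3],[4,2],[12,0],[47,20],[49,10],[50,0]]
[[0,3],[4,2],[12,0],[33,16],[40,0],[47,20],[49,10],[50,0]]
[[0,3],[4,2],[12,0],[23,16],[40,0],[47,20],[49,10],[50,0]]
[[0,3],[4,2],[12,0],[23,16],[40,0],[47,20],[49,10],[50,0]]
[[0,3],[4,2],[12,0],[23,16],[40,0],[47,20],[49,10],[50,0]]
[[0,3],[2,15],[16,0],[23,16],[40,0],[47,20],[49,10],[50,0]]
[[0,3],[2,15],[16,0],[23,16],[40,0],[47,20],[49,10],[50,0]]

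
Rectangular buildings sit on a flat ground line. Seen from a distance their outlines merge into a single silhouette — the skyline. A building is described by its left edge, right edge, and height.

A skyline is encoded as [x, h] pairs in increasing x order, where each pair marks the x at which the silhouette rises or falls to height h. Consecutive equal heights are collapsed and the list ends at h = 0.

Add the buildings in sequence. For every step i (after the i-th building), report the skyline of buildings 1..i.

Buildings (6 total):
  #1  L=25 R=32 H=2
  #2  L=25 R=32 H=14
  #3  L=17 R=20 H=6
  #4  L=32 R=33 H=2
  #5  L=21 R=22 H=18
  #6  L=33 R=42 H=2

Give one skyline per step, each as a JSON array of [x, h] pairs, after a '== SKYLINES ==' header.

== SKYLINES ==
[[25,2],[32,0]]
[[25,14],[32,0]]
[[17,6],[20,0],[25,14],[32,0]]
[[17,6],[20,0],[25,14],[32,2],[33,0]]
[[17,6],[20,0],[21,18],[22,0],[25,14],[32,2],[33,0]]
[[17,6],[20,0],[21,18],[22,0],[25,14],[32,2],[42,0]]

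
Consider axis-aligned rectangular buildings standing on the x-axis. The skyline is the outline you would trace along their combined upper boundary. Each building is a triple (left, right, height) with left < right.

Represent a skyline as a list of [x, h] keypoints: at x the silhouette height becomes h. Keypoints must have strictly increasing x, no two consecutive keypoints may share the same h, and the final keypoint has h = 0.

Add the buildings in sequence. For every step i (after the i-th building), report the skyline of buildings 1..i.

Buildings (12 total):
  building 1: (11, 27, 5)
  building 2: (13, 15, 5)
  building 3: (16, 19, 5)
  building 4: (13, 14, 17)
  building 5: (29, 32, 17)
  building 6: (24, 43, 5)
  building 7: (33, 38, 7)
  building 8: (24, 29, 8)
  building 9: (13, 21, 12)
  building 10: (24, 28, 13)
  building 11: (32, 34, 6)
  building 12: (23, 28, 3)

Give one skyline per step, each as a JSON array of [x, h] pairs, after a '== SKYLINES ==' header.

== SKYLINES ==
[[11,5],[27,0]]
[[11,5],[27,0]]
[[11,5],[27,0]]
[[11,5],[13,17],[14,5],[27,0]]
[[11,5],[13,17],[14,5],[27,0],[29,17],[32,0]]
[[11,5],[13,17],[14,5],[29,17],[32,5],[43,0]]
[[11,5],[13,17],[14,5],[29,17],[32,5],[33,7],[38,5],[43,0]]
[[11,5],[13,17],[14,5],[24,8],[29,17],[32,5],[33,7],[38,5],[43,0]]
[[11,5],[13,17],[14,12],[21,5],[24,8],[29,17],[32,5],[33,7],[38,5],[43,0]]
[[11,5],[13,17],[14,12],[21,5],[24,13],[28,8],[29,17],[32,5],[33,7],[38,5],[43,0]]
[[11,5],[13,17],[14,12],[21,5],[24,13],[28,8],[29,17],[32,6],[33,7],[38,5],[43,0]]
[[11,5],[13,17],[14,12],[21,5],[24,13],[28,8],[29,17],[32,6],[33,7],[38,5],[43,0]]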